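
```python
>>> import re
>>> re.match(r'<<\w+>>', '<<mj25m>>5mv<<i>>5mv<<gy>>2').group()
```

With `match`, the pattern is implicitly anchored at the beginning.
The match spans [0:9] → '<<mj25m>>'.

'<<mj25m>>'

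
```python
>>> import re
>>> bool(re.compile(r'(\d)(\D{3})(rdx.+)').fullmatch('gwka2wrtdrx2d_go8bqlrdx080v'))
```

False

The pattern matches a digit (captured); then exactly 3 of a non-digit (captured); then the literal 'rdx', then one or more of any character (captured).
`re.fullmatch` requires the pattern to consume the entire string.
Here the string isn't matched end-to-end, so the call returns None, and `bool(None)` is False.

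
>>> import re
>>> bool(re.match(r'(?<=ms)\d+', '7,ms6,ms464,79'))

The `(?=…)`/`(?<=…)` assertion just peeks at neighbouring text; it doesn't advance the match position.
`re.match` won't scan ahead — the pattern has to work from the very first character.
Here the string doesn't start with a match, so the call returns None, and `bool(None)` is False.

False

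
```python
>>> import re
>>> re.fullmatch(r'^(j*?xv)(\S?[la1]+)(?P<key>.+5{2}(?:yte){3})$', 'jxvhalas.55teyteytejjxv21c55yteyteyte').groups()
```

The match spans [0:37] → 'jxvhalas.55teyteytejjxv21c55yteyteyte'.
Captured: group 1 = 'jxv', group 2 = 'hala', group 3 = 's.55teyteytejjxv21c55yteyteyte'.

('jxv', 'hala', 's.55teyteytejjxv21c55yteyteyte')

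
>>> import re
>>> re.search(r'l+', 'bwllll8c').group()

'llll'

The match spans [2:6] → 'llll'.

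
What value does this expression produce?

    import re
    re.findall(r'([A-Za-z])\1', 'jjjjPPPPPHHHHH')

['j', 'j', 'P', 'P', 'H', 'H']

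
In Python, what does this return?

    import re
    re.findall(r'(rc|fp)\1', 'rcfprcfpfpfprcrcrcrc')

The backreference `\1` re-matches whatever the first group consumed, character for character.
Walking the string: at [6:10] match 'fpfp', group 1 = 'fp'; at [12:16] match 'rcrc', group 1 = 'rc'; at [16:20] match 'rcrc', group 1 = 'rc'.
With a single group, `findall` returns only what that group captured — 3 items.

['fp', 'rc', 'rc']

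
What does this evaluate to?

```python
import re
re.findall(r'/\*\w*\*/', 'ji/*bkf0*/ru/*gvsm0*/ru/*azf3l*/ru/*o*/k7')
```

Walking the string: at [2:10] → '/*bkf0*/'; at [12:21] → '/*gvsm0*/'; at [23:32] → '/*azf3l*/'; at [34:39] → '/*o*/'.
With no groups in the pattern, `findall` gives back each whole match — 4 here.

['/*bkf0*/', '/*gvsm0*/', '/*azf3l*/', '/*o*/']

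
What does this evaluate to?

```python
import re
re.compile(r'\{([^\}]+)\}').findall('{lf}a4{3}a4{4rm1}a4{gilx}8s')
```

['lf', '3', '4rm1', 'gilx']

With a single group, `findall` returns only what that group captured — 4 items.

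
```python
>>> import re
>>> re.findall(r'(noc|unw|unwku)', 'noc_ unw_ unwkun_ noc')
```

['noc', 'unw', 'unw', 'noc']

The regex engine tests alternatives in the order written; an earlier branch that matches wins even if a later one would match more.
Matches: at [0:3] match 'noc', group 1 = 'noc'; at [5:8] match 'unw', group 1 = 'unw'; at [10:13] match 'unw', group 1 = 'unw'; at [18:21] match 'noc', group 1 = 'noc'.
`findall` collects group 1 from each match (4 total).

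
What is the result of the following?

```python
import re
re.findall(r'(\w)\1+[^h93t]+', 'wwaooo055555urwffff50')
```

A backreference is literal: `\1` must see the identical characters the first group matched.
One capturing group, so `findall` returns just the captured substring from the one match — 1 in all.

['w']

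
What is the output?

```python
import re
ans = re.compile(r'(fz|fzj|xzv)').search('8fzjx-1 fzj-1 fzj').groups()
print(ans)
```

('fz',)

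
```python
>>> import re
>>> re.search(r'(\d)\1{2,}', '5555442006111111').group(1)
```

'5'

`\1` is not a pattern — it's the concrete string captured by group 1, re-applied verbatim.
`search` walks the string left to right and returns the first match it finds.
The match spans [0:4] → '5555'.
Captured: group 1 = '5'.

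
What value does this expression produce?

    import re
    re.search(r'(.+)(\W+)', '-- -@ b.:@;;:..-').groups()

('-- -@ b.:@;;:..', '-')

Pattern: one or more of any character (captured); then one or more of a non-word character (captured).
`re.search` tries every starting position until one works.
The match spans [0:16] → '-- -@ b.:@;;:..-'.
Captured: group 1 = '-- -@ b.:@;;:..', group 2 = '-'.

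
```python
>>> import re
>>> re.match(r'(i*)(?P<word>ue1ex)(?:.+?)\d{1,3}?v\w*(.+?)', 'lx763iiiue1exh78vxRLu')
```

This matches zero or more of a literal 'i' (captured); then the literal 'ue', then the literal '1ex' (captured as 'word'); then one or more of any character (lazy) (non-capturing group); then 1 to 3 of a digit (lazy), then a literal 'v', then zero or more of a word character; then one or more of any character (lazy) (captured).
`match` is anchored at position 0; if the pattern doesn't fit there, it returns None.
Here the string doesn't start with a match, so the call returns None.

None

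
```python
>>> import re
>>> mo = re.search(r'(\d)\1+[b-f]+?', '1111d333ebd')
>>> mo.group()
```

'1111d'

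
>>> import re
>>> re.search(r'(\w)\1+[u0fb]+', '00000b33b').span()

After group 1 captures some text, `\1` only succeeds where that same text appears again.
`re.search` scans for the first position where the pattern succeeds.
The match spans [0:6] → '00000b'.
Captured: group 1 = '0'.

(0, 6)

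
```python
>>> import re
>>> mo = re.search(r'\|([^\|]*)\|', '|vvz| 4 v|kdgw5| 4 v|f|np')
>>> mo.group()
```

'|vvz|'

The match spans [0:5] → '|vvz|'.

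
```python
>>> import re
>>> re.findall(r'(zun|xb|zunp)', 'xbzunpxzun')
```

['xb', 'zun', 'zun']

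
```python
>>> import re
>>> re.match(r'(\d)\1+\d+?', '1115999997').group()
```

'1115'

`match` is anchored at position 0; if the pattern doesn't fit there, it returns None.
The match spans [0:4] → '1115'.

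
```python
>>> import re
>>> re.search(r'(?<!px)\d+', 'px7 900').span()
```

(4, 7)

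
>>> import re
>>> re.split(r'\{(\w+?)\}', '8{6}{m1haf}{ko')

Matches to split on: at [1:4] → '{6}'; at [4:11] → '{m1haf}'.
With a capturing group present, the delimiter's captured portion is kept in the result list.

['8', '6', '', 'm1haf', '{ko']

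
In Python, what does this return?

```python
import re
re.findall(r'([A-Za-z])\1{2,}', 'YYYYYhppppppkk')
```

`\1` is not a pattern — it's the concrete string captured by group 1, re-applied verbatim.
Because there's exactly one group, `findall` drops the full match and keeps group 1 from each hit.

['Y', 'p']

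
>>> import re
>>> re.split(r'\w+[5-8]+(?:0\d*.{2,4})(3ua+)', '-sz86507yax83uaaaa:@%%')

This matches one or more of a word character, then one or more of a character in [5-8]; then the literal '0', then zero or more of a digit, then 2 to 4 of any character (non-capturing group); then the literal '3u', then one or more of the literal 'a' (captured).
Matches to split on: at [1:18] → 'sz86507yax83uaaaa'.
Because the pattern has a capturing group, `split` also inserts each captured text between the pieces.

['-', '3uaaaa', ':@%%']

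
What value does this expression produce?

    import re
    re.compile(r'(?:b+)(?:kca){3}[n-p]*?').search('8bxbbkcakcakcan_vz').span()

(3, 14)

A non-greedy quantifier consumes as few characters as it can — just enough that the remainder of the pattern still matches from where it stops; whatever follows it matches normally.
The match spans [3:14] → 'bbkcakcakca'.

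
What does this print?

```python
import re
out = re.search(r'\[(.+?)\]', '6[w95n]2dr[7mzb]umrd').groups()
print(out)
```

The match spans [1:7] → '[w95n]'.
Captured: group 1 = 'w95n'.

('w95n',)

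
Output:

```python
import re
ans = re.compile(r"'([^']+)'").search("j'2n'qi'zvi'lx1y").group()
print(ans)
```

`re.search` tries every starting position until one works.
The match spans [1:5] → "'2n'".
Captured: group 1 = '2n'.

'2n'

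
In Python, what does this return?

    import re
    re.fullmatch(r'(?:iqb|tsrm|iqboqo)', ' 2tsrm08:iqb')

`fullmatch` succeeds only if the pattern covers the string from start to end.
Here the string isn't matched end-to-end, so the call returns None.

None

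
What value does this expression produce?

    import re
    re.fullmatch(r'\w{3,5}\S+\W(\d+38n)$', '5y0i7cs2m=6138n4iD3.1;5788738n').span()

(0, 30)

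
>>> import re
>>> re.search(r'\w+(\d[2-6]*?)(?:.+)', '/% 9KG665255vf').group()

'9KG665255vf'

Pattern: one or more of a word character; then a digit, then zero or more of a character in [2-6] (lazy) (captured); then one or more of any character (non-capturing group).
The match spans [3:14] → '9KG665255vf'.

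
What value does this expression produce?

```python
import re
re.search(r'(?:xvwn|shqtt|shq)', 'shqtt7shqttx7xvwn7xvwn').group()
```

`|` is ordered: at each position the engine commits to the first alternative that works.
The match spans [0:5] → 'shqtt'.

'shqtt'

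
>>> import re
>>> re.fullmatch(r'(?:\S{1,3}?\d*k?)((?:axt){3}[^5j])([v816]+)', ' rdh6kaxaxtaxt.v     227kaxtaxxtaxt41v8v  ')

None

Pattern: 1 to 3 of a non-whitespace character (lazy), then zero or more of a digit, then optionally the literal 'k' (non-capturing group); then the literal 'axt' repeated 3 times, then any character except [5j] (captured); then one or more of one of [v816] (captured).
For `fullmatch`, every character of the input must be accounted for by the pattern.
Here there's no way to consume every character, so the call returns None.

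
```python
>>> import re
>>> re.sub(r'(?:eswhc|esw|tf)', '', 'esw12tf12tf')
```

'1212'

Matches: at [0:3] → 'esw'; at [5:7] → 'tf'; at [9:11] → 'tf'.
`sub` substitutes '' at each match site.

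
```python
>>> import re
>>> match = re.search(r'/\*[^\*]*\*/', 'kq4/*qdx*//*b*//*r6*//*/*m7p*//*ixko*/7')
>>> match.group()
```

The match spans [3:10] → '/*qdx*/'.

'/*qdx*/'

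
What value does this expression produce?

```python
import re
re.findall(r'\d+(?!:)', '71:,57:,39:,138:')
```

['7', '5', '3', '13']

A negative assertion filters positions out without eating any characters.
No capturing groups, so `findall` returns the 4 full match strings.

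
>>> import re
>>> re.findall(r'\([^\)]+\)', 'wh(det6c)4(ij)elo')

Since nothing is captured, `findall` lists the 2 matched substrings directly.

['(det6c)', '(ij)']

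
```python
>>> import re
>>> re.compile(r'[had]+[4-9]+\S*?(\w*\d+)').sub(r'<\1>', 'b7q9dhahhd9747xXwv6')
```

Pattern: one or more of one of [had]; then one or more of a character in [4-9], then zero or more of a non-whitespace character (lazy); then zero or more of a word character, then one or more of a digit (captured).
With the lazy modifier that quantifier settles for the fewest repetitions that let the rest of the pattern succeed (the atoms after it are unaffected and can still be greedy).
Matches: at [4:19] → 'dhahhd9747xXwv6'.
`\1` in the replacement pulls in group 1's text for each match.

'b7q9<xXwv6>'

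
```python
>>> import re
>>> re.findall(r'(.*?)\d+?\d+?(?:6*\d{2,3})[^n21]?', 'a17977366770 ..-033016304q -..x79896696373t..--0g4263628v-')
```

['a', '', '..-', '304q -..x', '', '..--0g']

This matches zero or more of any character (lazy) (captured); then one or more of a digit (lazy), then one or more of a digit (lazy); then zero or more of a literal '6', then 2 to 3 of a digit (non-capturing group); then optionally any character except [n21].
Because the quantifier is non-greedy, it stops expanding at the earliest point where the rest of the pattern can succeed.
Matches: at [0:7] match 'a179773', group 1 = 'a'; at [7:13] match '66770 ', group 1 = ''; at [13:22] match '..-033016', group 1 = '..-'; at [22:37] match '304q -..x798966', group 1 = '304q -..x'; at [37:43] match '96373t', group 1 = ''; ….
One capturing group, so `findall` returns just the captured substring from each match — 6 in all.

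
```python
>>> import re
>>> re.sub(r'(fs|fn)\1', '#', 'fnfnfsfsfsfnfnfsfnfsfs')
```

After group 1 captures some text, `\1` only succeeds where that same text appears again.
Matches: at [0:4] → 'fnfn'; at [4:8] → 'fsfs'; at [10:14] → 'fnfn'; at [18:22] → 'fsfs'.
Each match is replaced by '#'.

'##fs#fsfn#'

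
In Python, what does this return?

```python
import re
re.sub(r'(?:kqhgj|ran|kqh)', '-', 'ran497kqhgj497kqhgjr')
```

'-497-497-r'

Branches in `(...|...)` are attempted left-to-right; the first branch that allows the whole pattern to succeed is taken.
Every occurrence is swapped for '-'.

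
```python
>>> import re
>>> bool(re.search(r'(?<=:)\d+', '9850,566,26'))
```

The lookaround is zero-width — it requires the adjacent text to match without consuming it, so the asserted text isn't part of the match.
`re.search` scans for the first position where the pattern succeeds.
Here nothing in the string fits, so the call returns None, and `bool(None)` is False.

False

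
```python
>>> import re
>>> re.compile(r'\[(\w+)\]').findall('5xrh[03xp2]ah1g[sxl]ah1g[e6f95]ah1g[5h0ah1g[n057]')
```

['03xp2', 'sxl', 'e6f95', 'n057']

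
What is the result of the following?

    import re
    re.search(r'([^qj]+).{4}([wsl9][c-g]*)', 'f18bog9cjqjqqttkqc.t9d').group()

'f18bog9c'

The match spans [0:8] → 'f18bog9c'.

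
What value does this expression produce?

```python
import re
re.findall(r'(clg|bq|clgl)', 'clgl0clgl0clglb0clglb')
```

['clg', 'clg', 'clg', 'clg']

Alternation isn't longest-match — the leftmost alternative that fits at this position is chosen.
One capturing group, so `findall` returns just the captured substring from each match — 4 in all.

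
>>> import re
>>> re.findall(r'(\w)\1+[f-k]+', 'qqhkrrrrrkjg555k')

A backreference is literal: `\1` must see the identical characters the first group matched.
Matches: at [0:4] match 'qqhk', group 1 = 'q'; at [4:12] match 'rrrrrkjg', group 1 = 'r'; at [12:16] match '555k', group 1 = '5'.
One capturing group, so `findall` returns just the captured substring from each match — 3 in all.

['q', 'r', '5']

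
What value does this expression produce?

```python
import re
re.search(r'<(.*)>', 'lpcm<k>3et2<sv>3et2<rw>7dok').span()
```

The match spans [4:23] → '<k>3et2<sv>3et2<rw>'.

(4, 23)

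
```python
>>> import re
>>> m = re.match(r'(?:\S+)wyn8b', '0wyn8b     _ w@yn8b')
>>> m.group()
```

'0wyn8b'

`re.match` won't scan ahead — the pattern has to work from the very first character.
The match spans [0:6] → '0wyn8b'.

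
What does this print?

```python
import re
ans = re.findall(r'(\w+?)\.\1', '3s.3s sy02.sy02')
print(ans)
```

['3s', 'sy02']

The backreference `\1` re-matches whatever the first group consumed, character for character.
Matches: at [0:5] match '3s.3s', group 1 = '3s'; at [6:15] match 'sy02.sy02', group 1 = 'sy02'.
With a single group, `findall` returns only what that group captured — 2 items.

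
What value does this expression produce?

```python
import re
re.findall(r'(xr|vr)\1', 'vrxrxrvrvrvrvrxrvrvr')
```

The backreference `\1` re-matches whatever the first group consumed, character for character.
`findall` collects group 1 from each match (4 total).

['xr', 'vr', 'vr', 'vr']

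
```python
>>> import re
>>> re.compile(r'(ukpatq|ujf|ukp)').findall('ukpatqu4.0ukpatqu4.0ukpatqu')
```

`|` is ordered: at each position the engine commits to the first alternative that works.
Scanning left to right: at [0:6] match 'ukpatq', group 1 = 'ukpatq'; at [10:16] match 'ukpatq', group 1 = 'ukpatq'; at [20:26] match 'ukpatq', group 1 = 'ukpatq'.
`findall` collects group 1 from each match (3 total).

['ukpatq', 'ukpatq', 'ukpatq']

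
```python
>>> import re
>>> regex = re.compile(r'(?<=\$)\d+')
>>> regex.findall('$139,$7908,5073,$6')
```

['139', '7908', '6']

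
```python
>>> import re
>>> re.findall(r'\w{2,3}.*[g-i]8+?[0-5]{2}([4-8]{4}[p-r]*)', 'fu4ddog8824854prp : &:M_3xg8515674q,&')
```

['5674q']

One capturing group, so `findall` returns just the captured substring from the one match — 1 in all.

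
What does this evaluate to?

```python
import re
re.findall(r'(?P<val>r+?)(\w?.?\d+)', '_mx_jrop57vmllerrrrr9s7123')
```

[('r', 'op57'), ('rrr', 'rr9')]

A `+?`/`*?`/`{m,n}?` starts at its minimum and grows only as far as needed for what follows to match.
Multiple groups make `findall` return tuples — one 2-tuple for each match.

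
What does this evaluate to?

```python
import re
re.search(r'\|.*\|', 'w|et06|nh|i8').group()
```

'|et06|nh|'

The match spans [1:10] → '|et06|nh|'.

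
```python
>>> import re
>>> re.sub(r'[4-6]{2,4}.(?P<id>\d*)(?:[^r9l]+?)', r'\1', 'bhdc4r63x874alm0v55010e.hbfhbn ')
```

'bhdc4r63x874alm0v10.hbfhbn '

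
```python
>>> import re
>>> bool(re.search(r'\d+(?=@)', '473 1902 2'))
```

The positive lookaround only admits positions where the adjacent text matches; those characters stay outside the span.
`re.search` tries every starting position until one works.
Here no position works, so the call returns None, and `bool(None)` is False.

False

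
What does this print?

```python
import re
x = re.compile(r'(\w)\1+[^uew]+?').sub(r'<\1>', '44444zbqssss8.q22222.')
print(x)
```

A backreference is literal: `\1` must see the identical characters the first group matched.
Matches: at [0:6] → '44444z'; at [8:13] → 'ssss8'; at [15:21] → '22222.'.
Each match is replaced using the text its own group 1 captured.

<4>bq<s>.q<2>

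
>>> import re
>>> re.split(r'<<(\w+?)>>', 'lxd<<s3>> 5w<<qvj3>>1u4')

['lxd', 's3', ' 5w', 'qvj3', '1u4']

Matches to split on: at [3:9] → '<<s3>>'; at [12:20] → '<<qvj3>>'.
Because the pattern has a capturing group, `split` also inserts each captured text between the pieces.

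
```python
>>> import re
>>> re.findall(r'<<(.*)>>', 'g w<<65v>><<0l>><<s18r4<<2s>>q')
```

['65v>><<0l>><<s18r4<<2s']

One capturing group, so `findall` returns just the captured substring from the one match — 1 in all.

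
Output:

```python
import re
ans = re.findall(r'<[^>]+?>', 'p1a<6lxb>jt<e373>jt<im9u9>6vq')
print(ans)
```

Walking the string: at [3:9] → '<6lxb>'; at [11:17] → '<e373>'; at [19:26] → '<im9u9>'.
With no groups in the pattern, `findall` gives back each whole match — 3 here.

['<6lxb>', '<e373>', '<im9u9>']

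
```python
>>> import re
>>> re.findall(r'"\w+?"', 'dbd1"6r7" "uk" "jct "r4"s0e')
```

Walking the string: at [4:9] → '"6r7"'; at [10:14] → '"uk"'; at [20:24] → '"r4"'.
`findall` yields the raw match text (3 of them) because the pattern has no groups.

['"6r7"', '"uk"', '"r4"']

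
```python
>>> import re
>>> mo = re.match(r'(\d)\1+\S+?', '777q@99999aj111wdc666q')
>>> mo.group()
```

The backreference `\1` re-matches whatever the first group consumed, character for character.
`re.match` won't scan ahead — the pattern has to work from the very first character.
The match spans [0:4] → '777q'.
Captured: group 1 = '7'.

'777q'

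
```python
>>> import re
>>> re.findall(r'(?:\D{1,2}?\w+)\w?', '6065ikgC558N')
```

['ikgC558N']

The pattern matches 1 to 2 of a non-digit (lazy), then one or more of a word character (non-capturing group); then optionally a word character.
Walking the string: at [4:12] → 'ikgC558N'.
No capturing groups, so `findall` returns the 1 full match string.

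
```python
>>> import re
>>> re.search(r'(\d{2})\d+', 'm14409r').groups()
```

('14',)

The match spans [1:6] → '14409'.
Captured: group 1 = '14'.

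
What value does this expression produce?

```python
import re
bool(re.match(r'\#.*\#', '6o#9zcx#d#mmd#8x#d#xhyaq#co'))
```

False

`re.match` won't scan ahead — the pattern has to work from the very first character.
Here the string doesn't start with a match, so the call returns None, and `bool(None)` is False.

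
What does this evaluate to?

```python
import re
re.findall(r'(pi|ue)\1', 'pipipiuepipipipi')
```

['pi', 'pi', 'pi']

The backreference `\1` re-matches whatever the first group consumed, character for character.
Matches: at [0:4] match 'pipi', group 1 = 'pi'; at [8:12] match 'pipi', group 1 = 'pi'; at [12:16] match 'pipi', group 1 = 'pi'.
`findall` collects group 1 from each match (3 total).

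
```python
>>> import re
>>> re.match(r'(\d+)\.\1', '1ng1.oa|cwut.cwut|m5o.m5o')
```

`match` is anchored at position 0; if the pattern doesn't fit there, it returns None.
Here the string doesn't start with a match, so the call returns None.

None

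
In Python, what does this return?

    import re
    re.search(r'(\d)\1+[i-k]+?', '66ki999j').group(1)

The match spans [0:3] → '66k'.
Captured: group 1 = '6'.

'6'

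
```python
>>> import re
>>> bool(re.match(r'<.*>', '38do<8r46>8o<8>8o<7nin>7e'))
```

`re.match` only tries the pattern at the start of the string.
Here the string doesn't start with a match, so the call returns None, and `bool(None)` is False.

False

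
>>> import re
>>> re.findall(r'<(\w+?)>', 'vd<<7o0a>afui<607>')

Matches: at [3:9] match '<7o0a>', group 1 = '7o0a'; at [13:18] match '<607>', group 1 = '607'.
One capturing group, so `findall` returns just the captured substring from each match — 2 in all.

['7o0a', '607']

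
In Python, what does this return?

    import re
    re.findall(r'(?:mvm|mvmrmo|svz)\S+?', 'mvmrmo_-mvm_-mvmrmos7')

Alternation isn't longest-match — the leftmost alternative that fits at this position is chosen.
Walking the string: at [0:4] → 'mvmr'; at [8:12] → 'mvm_'; at [13:17] → 'mvmr'.
No capturing groups, so `findall` returns the 3 full match strings.

['mvmr', 'mvm_', 'mvmr']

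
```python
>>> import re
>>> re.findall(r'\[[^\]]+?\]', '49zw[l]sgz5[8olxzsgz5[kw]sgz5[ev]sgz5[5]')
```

No capturing groups, so `findall` returns the 4 full match strings.

['[l]', '[8olxzsgz5[kw]', '[ev]', '[5]']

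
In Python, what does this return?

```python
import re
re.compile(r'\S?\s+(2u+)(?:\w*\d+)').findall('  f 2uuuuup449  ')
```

['2uuuuu']

This matches optionally a non-whitespace character, then one or more of whitespace; then the literal '2', then one or more of a literal 'u' (captured); then zero or more of a word character, then one or more of a digit (non-capturing group).
Scanning left to right: at [2:14] match 'f 2uuuuup449', group 1 = '2uuuuu'.
Because there's exactly one group, `findall` drops the full match and keeps group 1 from the one hit.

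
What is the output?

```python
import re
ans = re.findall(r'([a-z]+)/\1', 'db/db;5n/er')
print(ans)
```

After group 1 captures some text, `\1` only succeeds where that same text appears again.
One capturing group, so `findall` returns just the captured substring from the one match — 1 in all.

['db']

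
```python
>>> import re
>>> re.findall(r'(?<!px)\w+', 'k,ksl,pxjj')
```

['k', 'ksl', 'pxjj']

The negative lookahead/lookbehind blocks any match where the forbidden context is present.
Walking the string: at [0:1] → 'k'; at [2:5] → 'ksl'; at [6:10] → 'pxjj'.
With no groups in the pattern, `findall` gives back each whole match — 3 here.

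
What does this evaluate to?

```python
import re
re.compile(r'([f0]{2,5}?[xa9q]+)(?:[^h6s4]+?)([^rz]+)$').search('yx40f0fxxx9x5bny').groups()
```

The match spans [3:16] → '0f0fxxx9x5bny'.
Captured: group 1 = '0f0fxxx9x', group 2 = 'bny'.

('0f0fxxx9x', 'bny')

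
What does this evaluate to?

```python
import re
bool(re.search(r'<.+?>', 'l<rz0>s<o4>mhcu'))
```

`re.search` tries every starting position until one works.
The match spans [1:6] → '<rz0>'.

True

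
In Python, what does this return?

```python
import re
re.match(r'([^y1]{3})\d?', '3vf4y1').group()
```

'3vf4'

The pattern matches exactly 3 of any character except [y1] (captured); then optionally a digit.
`re.match` only tries the pattern at the start of the string.
The match spans [0:4] → '3vf4'.
Captured: group 1 = '3vf'.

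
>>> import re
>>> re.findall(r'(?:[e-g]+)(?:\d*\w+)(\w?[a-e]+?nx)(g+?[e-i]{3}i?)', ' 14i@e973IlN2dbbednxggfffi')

The pattern matches one or more of a character in [e-g] (non-capturing group); then zero or more of a digit, then one or more of a word character (non-capturing group); then optionally a word character, then one or more of a character in [a-e] (lazy), then the literal 'nx' (captured); then one or more of the literal 'g' (lazy), then exactly 3 of a character in [e-i], then optionally the literal 'i' (captured).
Because the quantifier is non-greedy, it stops expanding at the earliest point where the rest of the pattern can succeed.
Scanning left to right: at [5:24] match 'e973IlN2dbbednxggff', groups = ('dnx', 'ggff').
With 2 capturing groups, `findall` returns a 2-tuple per match.

[('dnx', 'ggff')]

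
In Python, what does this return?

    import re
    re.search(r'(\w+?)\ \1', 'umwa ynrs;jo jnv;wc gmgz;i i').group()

'i i'

`\1` is not a pattern — it's the concrete string captured by group 1, re-applied verbatim.
Unlike `match`, `search` isn't anchored — it looks for the pattern anywhere in the string.
The match spans [25:28] → 'i i'.
Captured: group 1 = 'i'.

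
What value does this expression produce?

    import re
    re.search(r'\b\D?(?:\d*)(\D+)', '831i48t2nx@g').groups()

('i',)

The match spans [0:4] → '831i'.
Captured: group 1 = 'i'.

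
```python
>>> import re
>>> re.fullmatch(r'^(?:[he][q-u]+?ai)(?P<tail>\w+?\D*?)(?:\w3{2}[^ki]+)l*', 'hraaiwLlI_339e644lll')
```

`re.fullmatch` requires the pattern to consume the entire string.
Here there's no way to consume every character, so the call returns None.

None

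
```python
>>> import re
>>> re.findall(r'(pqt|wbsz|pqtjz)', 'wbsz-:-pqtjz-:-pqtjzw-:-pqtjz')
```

Alternation isn't longest-match — the leftmost alternative that fits at this position is chosen.
Matches: at [0:4] match 'wbsz', group 1 = 'wbsz'; at [7:10] match 'pqt', group 1 = 'pqt'; at [15:18] match 'pqt', group 1 = 'pqt'; at [24:27] match 'pqt', group 1 = 'pqt'.
Because there's exactly one group, `findall` drops the full match and keeps group 1 from each hit.

['wbsz', 'pqt', 'pqt', 'pqt']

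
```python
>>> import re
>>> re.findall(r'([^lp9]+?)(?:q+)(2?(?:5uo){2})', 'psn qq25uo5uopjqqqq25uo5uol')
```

[('sn ', '25uo5uo'), ('j', '25uo5uo')]

With the lazy modifier that quantifier settles for the fewest repetitions that let the rest of the pattern succeed (the atoms after it are unaffected and can still be greedy).
Multiple groups make `findall` return tuples — one 2-tuple for each match.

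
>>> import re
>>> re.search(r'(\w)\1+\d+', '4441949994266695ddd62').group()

'4441949994266695'

The backreference `\1` re-matches whatever the first group consumed, character for character.
Unlike `match`, `search` isn't anchored — it looks for the pattern anywhere in the string.
The match spans [0:16] → '4441949994266695'.
Captured: group 1 = '4'.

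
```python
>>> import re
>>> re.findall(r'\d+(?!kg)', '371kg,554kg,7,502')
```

['37', '55', '7', '502']

Because the assertion is negative and zero-width, positions next to the forbidden text are skipped.
`findall` yields the raw match text (4 of them) because the pattern has no groups.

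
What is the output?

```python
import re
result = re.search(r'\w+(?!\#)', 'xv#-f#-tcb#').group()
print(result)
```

x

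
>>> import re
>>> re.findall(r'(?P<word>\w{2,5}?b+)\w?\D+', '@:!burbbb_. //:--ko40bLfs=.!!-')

['burbbb', '40b']

Because there's exactly one group, `findall` drops the full match and keeps group 1 from each hit.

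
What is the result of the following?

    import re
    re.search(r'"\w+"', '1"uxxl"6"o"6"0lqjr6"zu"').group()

'"uxxl"'

The match spans [1:7] → '"uxxl"'.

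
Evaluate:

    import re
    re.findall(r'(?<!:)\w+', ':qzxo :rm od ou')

['zxo', 'm', 'od', 'ou']

`(?!…)`/`(?<!…)` only lets a position through if the neighbouring text does NOT match; no characters are consumed.
`findall` yields the raw match text (4 of them) because the pattern has no groups.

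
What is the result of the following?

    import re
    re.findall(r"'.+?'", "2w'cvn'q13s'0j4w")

["'cvn'"]

A `+?`/`*?`/`{m,n}?` starts at its minimum and grows only as far as needed for what follows to match.
With no groups in the pattern, `findall` gives back each whole match — 1 here.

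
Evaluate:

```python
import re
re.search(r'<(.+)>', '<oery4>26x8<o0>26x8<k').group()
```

Unlike `match`, `search` isn't anchored — it looks for the pattern anywhere in the string.
The match spans [0:15] → '<oery4>26x8<o0>'.
Captured: group 1 = 'oery4>26x8<o0'.

'<oery4>26x8<o0>'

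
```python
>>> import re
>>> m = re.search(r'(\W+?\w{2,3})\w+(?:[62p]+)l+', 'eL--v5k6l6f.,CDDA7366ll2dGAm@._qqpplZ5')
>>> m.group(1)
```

The match spans [2:9] → '--v5k6l'.
Captured: group 1 = '--v5'.

'--v5'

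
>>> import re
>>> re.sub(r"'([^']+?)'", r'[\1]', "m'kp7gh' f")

Matches: at [1:8] → "'kp7gh'".
`\1` in the replacement pulls in group 1's text for each match.

'm[kp7gh] f'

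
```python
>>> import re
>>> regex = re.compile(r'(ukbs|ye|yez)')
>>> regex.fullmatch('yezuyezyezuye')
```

None

`re.fullmatch` requires the pattern to consume the entire string.
Here the pattern can't cover the whole string, so the call returns None.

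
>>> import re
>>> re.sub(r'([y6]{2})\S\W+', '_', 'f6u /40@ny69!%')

This matches exactly 2 of one of [y6] (captured); then a non-whitespace character; then one or more of a non-word character.
Matches: at [9:14] → 'y69!%'.
Each match is replaced by '_'.

'f6u /40@n_'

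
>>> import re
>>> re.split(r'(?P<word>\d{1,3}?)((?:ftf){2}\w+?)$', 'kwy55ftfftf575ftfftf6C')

This matches 1 to 3 of a digit (lazy) (captured as 'word'); then the literal 'ftf' repeated 2 times, then one or more of a word character (lazy) (captured); then anchored at the end.
The group in the pattern means `split` returns the separators' captures alongside the pieces.

['kwy', '55', 'ftfftf575ftfftf6C', '']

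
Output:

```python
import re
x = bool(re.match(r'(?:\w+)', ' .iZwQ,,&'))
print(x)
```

False

With `match`, the pattern is implicitly anchored at the beginning.
Here position 0 doesn't satisfy it, so the call returns None, and `bool(None)` is False.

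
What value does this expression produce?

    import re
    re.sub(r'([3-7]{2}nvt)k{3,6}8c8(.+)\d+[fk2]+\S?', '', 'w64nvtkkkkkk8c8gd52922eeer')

'weer'

This matches exactly 2 of a character in [3-7], then the literal 'nvt' (captured); then 3 to 6 of the literal 'k', then the literal '8c8'; then one or more of any character (captured); then one or more of a digit, then one or more of one of [fk2], then optionally a non-whitespace character.
Matches: at [1:23] → '64nvtkkkkkk8c8gd52922e'.
`sub` substitutes '' at each match site.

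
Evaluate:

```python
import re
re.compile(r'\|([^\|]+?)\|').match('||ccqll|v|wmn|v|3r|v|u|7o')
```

None

`re.match` won't scan ahead — the pattern has to work from the very first character.
Here the pattern fails at index 0, so the call returns None.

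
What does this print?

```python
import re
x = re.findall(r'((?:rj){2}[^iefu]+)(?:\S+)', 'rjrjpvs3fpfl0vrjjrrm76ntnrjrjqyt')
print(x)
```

['rjrjpvs3']

`findall` collects group 1 from the one match (1 total).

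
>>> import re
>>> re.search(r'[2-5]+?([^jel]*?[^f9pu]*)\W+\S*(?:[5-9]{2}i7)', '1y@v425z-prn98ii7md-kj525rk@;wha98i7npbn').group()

'425z-prn98ii7md-kj525rk@;wha98i7'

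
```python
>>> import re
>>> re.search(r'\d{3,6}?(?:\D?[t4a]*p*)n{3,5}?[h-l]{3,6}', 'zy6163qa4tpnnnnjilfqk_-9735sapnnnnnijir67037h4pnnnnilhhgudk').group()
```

'6163qa4tpnnnnjil'

This matches 3 to 6 of a digit (lazy); then optionally a non-digit, then zero or more of one of [t4a], then zero or more of the literal 'p' (non-capturing group); then 3 to 5 of a literal 'n' (lazy), then 3 to 6 of a character in [h-l].
`search` walks the string left to right and returns the first match it finds.
The match spans [2:18] → '6163qa4tpnnnnjil'.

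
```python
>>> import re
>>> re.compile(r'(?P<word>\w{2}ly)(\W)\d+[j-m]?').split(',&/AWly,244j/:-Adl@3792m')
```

`re.split` interleaves the captured-group text with the surrounding fragments.

[',&/', 'AWly', ',', '/:-Adl@3792m']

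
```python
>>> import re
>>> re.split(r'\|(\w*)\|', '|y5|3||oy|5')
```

Matches to split on: at [0:4] → '|y5|'; at [5:7] → '||'.
Because the pattern has a capturing group, `split` also inserts each captured text between the pieces.

['', 'y5', '3', '', 'oy|5']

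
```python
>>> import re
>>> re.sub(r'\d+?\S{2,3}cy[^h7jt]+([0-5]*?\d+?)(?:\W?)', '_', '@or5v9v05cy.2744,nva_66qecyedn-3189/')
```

'@or5v_44,nva__'

Pattern: one or more of a digit (lazy); then 2 to 3 of a non-whitespace character, then the literal 'cy', then one or more of any character except [h7jt]; then zero or more of a character in [0-5] (lazy), then one or more of a digit (lazy) (captured); then optionally a non-word character (non-capturing group).
Because the quantifier is non-greedy, it stops expanding at the earliest point where the rest of the pattern can succeed.
Matches: at [5:14] → '9v05cy.27'; at [21:36] → '66qecyedn-3189/'.
`sub` substitutes '_' at each match site.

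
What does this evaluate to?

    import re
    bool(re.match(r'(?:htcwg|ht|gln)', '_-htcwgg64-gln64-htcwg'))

`re.match` only tries the pattern at the start of the string.
Here the pattern fails at index 0, so the call returns None, and `bool(None)` is False.

False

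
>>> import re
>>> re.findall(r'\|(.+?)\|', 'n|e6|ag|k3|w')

['e6', 'k3']

A `+?`/`*?`/`{m,n}?` starts at its minimum and grows only as far as needed for what follows to match.
Because there's exactly one group, `findall` drops the full match and keeps group 1 from each hit.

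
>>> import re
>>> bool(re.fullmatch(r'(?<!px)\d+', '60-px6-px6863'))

Because the assertion is negative and zero-width, positions next to the forbidden text are skipped.
`re.fullmatch` requires the pattern to consume the entire string.
Here the pattern can't cover the whole string, so the call returns None, and `bool(None)` is False.

False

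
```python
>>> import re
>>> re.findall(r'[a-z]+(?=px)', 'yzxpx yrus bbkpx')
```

['yzx', 'bbk']

The positive lookaround only admits positions where the adjacent text matches; those characters stay outside the span.
Walking the string: at [0:3] → 'yzx'; at [11:14] → 'bbk'.
`findall` yields the raw match text (2 of them) because the pattern has no groups.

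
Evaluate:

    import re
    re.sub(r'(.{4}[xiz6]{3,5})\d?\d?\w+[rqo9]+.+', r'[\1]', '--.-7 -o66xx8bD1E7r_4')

The replacement refers to a captured group, so each match is rewritten using its own captured text.

'--.-[7 -o66xx]'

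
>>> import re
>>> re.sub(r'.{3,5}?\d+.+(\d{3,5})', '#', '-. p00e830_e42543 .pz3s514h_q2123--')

Pattern: 3 to 5 of any character (lazy), then one or more of a digit; then one or more of any character; then 3 to 5 of a digit (captured).
Matches: at [0:33] → '-. p00e830_e42543 .pz3s514h_q2123'.
Each match is replaced by '#'.

'#--'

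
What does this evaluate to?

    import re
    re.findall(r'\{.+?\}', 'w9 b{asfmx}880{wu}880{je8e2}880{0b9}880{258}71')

Scanning left to right: at [4:11] → '{asfmx}'; at [14:18] → '{wu}'; at [21:28] → '{je8e2}'; at [31:36] → '{0b9}'; at [39:44] → '{258}'.
Since nothing is captured, `findall` lists the 5 matched substrings directly.

['{asfmx}', '{wu}', '{je8e2}', '{0b9}', '{258}']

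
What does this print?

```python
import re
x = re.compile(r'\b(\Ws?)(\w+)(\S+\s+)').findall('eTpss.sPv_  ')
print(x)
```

[('.s', 'Pv', '_  ')]

Pattern: a word boundary (`\b`, zero-width); then a non-word character, then optionally the literal 's' (captured); then one or more of a word character (captured); then one or more of a non-whitespace character, then one or more of whitespace (captured).
Multiple groups make `findall` return tuples — one 3-tuple for the one match.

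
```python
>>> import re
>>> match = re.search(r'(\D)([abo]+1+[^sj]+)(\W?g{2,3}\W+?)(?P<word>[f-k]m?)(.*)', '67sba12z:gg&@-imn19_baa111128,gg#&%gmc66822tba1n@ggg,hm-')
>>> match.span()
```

The pattern matches a non-digit (captured); then one or more of one of [abo], then one or more of the literal '1', then one or more of any character except [sj] (captured); then optionally a non-word character, then 2 to 3 of the literal 'g', then one or more of a non-word character (lazy) (captured); then a character in [f-k], then optionally the literal 'm' (captured as 'word'); then zero or more of any character (captured).
`re.search` tries every starting position until one works.
The match spans [2:56] → 'sba12z:gg&@-imn19_baa111128,gg#&%gmc66822tba1n@ggg,hm-'.
Captured: group 1 = 's', group 2 = 'ba12z:gg&@-imn19_baa111128,gg#&%gmc66822tba1n@g', group 3 = 'gg,', group 4 = 'hm', group 5 = '-'.

(2, 56)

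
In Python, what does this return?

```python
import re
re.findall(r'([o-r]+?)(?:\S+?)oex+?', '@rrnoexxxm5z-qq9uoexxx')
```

['r', 'q']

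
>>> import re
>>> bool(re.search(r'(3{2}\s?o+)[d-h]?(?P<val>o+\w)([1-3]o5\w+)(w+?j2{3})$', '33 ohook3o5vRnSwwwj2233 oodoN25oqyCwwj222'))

This matches exactly 2 of a literal '3', then optionally whitespace, then one or more of the literal 'o' (captured); then optionally a character in [d-h]; then one or more of a literal 'o', then a word character (captured as 'val'); then a character in [1-3], then the literal 'o5', then one or more of a word character (captured); then one or more of the literal 'w' (lazy), then the literal 'j', then exactly 3 of the literal '2' (captured); then anchored at the end.
`re.search` tries every starting position until one works.
Here nothing in the string fits, so the call returns None, and `bool(None)` is False.

False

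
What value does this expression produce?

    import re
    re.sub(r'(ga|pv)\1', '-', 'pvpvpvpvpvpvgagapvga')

'----pvga'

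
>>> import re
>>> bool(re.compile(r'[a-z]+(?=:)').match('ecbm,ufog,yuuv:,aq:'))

False

Because the assertion is zero-width, the text it checks is not consumed and won't appear in the result.
With `match`, the pattern is implicitly anchored at the beginning.
Here the string doesn't start with a match, so the call returns None, and `bool(None)` is False.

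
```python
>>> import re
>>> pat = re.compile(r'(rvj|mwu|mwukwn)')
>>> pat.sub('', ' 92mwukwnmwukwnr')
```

`|` is ordered: at each position the engine commits to the first alternative that works.
Matches: at [3:6] → 'mwu'; at [9:12] → 'mwu'.
Every occurrence is swapped for ''.

' 92kwnkwnr'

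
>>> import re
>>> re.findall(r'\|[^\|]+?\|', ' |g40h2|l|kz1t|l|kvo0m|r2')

Matches: at [1:8] → '|g40h2|'; at [9:15] → '|kz1t|'; at [16:23] → '|kvo0m|'.
`findall` yields the raw match text (3 of them) because the pattern has no groups.

['|g40h2|', '|kz1t|', '|kvo0m|']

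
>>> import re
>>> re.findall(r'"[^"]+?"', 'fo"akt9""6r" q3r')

`findall` yields the raw match text (2 of them) because the pattern has no groups.

['"akt9"', '"6r"']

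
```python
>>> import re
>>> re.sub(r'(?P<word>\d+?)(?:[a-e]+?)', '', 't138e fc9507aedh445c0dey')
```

This matches one or more of a digit (lazy) (captured as 'word'); then one or more of a character in [a-e] (lazy) (non-capturing group).
Lazy quantifiers expand one character at a time until the remainder of the pattern can match.
Matches: at [1:5] → '138e'; at [8:13] → '9507a'; at [16:20] → '445c'; at [20:22] → '0d'.
`sub` substitutes '' at each match site.

't fcedhey'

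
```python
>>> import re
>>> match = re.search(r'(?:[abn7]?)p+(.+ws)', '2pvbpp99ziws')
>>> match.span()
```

Pattern: optionally one of [abn7] (non-capturing group); then one or more of a literal 'p'; then one or more of any character, then the literal 'ws' (captured).
The match spans [1:12] → 'pvbpp99ziws'.

(1, 12)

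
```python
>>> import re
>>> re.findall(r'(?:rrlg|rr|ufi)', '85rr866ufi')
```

No capturing groups, so `findall` returns the 2 full match strings.

['rr', 'ufi']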